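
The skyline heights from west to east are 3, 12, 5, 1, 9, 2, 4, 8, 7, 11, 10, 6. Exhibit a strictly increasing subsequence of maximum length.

1, 2, 4, 8, 11

Patience tails give the LIS length; then backtrack through the dp parents:
3 → extends → [3]
12 → extends → [3, 12]
5 → replaces 12 → [3, 5]
1 → replaces 3 → [1, 5]
9 → extends → [1, 5, 9]
2 → replaces 5 → [1, 2, 9]
4 → replaces 9 → [1, 2, 4]
8 → extends → [1, 2, 4, 8]
7 → replaces 8 → [1, 2, 4, 7]
11 → extends → [1, 2, 4, 7, 11]
10 → replaces 11 → [1, 2, 4, 7, 10]
6 → replaces 7 → [1, 2, 4, 6, 10]
Length 5; one witness is 1, 2, 4, 8, 11.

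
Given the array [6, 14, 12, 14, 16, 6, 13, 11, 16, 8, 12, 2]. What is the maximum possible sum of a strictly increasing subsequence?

48

Let S[i] be the best sum of a strictly increasing subsequence ending at i:
i:      1  2  3  4  5  6  7  8  9 10 11 12
a[i]:   6 14 12 14 16  6 13 11 16  8 12  2
S:      6 20 18 32 48  6 31 17 48 14 29  2
Maximum is 48 (e.g. 6 + 12 + 14 + 16).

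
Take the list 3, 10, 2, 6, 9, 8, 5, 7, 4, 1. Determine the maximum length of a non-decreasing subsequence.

3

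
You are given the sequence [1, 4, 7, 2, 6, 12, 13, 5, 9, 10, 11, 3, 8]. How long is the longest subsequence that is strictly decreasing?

4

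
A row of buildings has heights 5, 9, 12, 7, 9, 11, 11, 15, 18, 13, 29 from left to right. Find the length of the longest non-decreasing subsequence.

8

Track the smallest tail for each achievable length (allowing ties):
5 → extends → [5]
9 → extends → [5, 9]
12 → extends → [5, 9, 12]
7 → replaces 9 → [5, 7, 12]
9 → replaces 12 → [5, 7, 9]
11 → extends → [5, 7, 9, 11]
11 → extends → [5, 7, 9, 11, 11]
15 → extends → [5, 7, 9, 11, 11, 15]
18 → extends → [5, 7, 9, 11, 11, 15, 18]
13 → replaces 15 → [5, 7, 9, 11, 11, 13, 18]
29 → extends → [5, 7, 9, 11, 11, 13, 18, 29]
Eight tails, so the longest non-decreasing subsequence has length 8 (e.g. 5, 9, 9, 11, 11, 15, 18, 29).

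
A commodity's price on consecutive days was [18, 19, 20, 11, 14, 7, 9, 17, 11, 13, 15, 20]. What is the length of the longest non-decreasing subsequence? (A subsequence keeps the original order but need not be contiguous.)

Let dp[i] be the length of the longest such subsequence ending at index i:
i:      1  2  3  4  5  6  7  8  9 10 11 12
a[i]:  18 19 20 11 14  7  9 17 11 13 15 20
dp:     1  2  3  1  2  1  2  3  3  4  5  6
Maximum dp value is 6.

6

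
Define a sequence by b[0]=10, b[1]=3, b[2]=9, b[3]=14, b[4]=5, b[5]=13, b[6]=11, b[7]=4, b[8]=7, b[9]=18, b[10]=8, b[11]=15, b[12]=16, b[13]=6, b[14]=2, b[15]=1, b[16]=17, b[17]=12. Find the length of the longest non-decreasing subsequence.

Let dp[i] be the length of the longest such subsequence ending at index i:
i:      0  1  2  3  4  5  6  7  8  9 10 11 12 13 14 15 16 17
b[i]:  10  3  9 14  5 13 11  4  7 18  8 15 16  6  2  1 17 12
dp:     1  1  2  3  2  3  3  2  3  4  4  5  6  3  1  1  7  5
Maximum dp value is 7.

7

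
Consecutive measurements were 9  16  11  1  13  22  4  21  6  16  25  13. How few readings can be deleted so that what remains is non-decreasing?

Fewest deletions = n − (longest non-decreasing subsequence).
i:      1  2  3  4  5  6  7  8  9 10 11 12
a[i]:   9 16 11  1 13 22  4 21  6 16 25 13
dp:     1  2  2  1  3  4  2  4  3  4  5  4
max dp = 5, so deletions = 12 − 5 = 7.

7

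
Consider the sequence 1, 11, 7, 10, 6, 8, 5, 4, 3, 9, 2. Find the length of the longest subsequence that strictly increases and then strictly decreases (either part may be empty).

inc[i] = longest strictly increasing subsequence ending at i; dec[i] = longest strictly decreasing subsequence starting at i:
i:      1  2  3  4  5  6  7  8  9 10 11
a[i]:   1 11  7 10  6  8  5  4  3  9  2
inc:    1  2  2  3  2  3  2  2  2  4  2
dec:    1  7  6  6  5  5  4  3  2  2  1
Best peak at i=2 (value 11): inc=2, dec=7, length 2+7−1 = 8.

8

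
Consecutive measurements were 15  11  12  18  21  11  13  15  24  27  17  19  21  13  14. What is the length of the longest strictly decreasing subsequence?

3

Let dp[i] be the longest strictly decreasing subsequence ending at i:
i:      1  2  3  4  5  6  7  8  9 10 11 12 13 14 15
a[i]:  15 11 12 18 21 11 13 15 24 27 17 19 21 13 14
dp:     1  2  2  1  1  3  2  2  1  1  2  2  2  3  3
Maximum is 3.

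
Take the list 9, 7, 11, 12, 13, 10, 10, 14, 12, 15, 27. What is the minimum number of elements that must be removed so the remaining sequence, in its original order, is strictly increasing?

Fewest deletions = n − (longest strictly increasing subsequence).
Patience tails:
9 → extends → [9]
7 → replaces 9 → [7]
11 → extends → [7, 11]
12 → extends → [7, 11, 12]
13 → extends → [7, 11, 12, 13]
10 → replaces 11 → [7, 10, 12, 13]
10 → already a tail → [7, 10, 12, 13]
14 → extends → [7, 10, 12, 13, 14]
12 → already a tail → [7, 10, 12, 13, 14]
15 → extends → [7, 10, 12, 13, 14, 15]
27 → extends → [7, 10, 12, 13, 14, 15, 27]
Longest strictly increasing subsequence has length 7, so deletions = 11 − 7 = 4.

4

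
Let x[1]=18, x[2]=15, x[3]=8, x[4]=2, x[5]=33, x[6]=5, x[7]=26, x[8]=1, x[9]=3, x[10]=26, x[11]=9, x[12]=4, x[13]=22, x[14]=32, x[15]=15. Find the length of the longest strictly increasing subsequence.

5

Let dp[i] be the length of the longest such subsequence ending at index i:
i:      1  2  3  4  5  6  7  8  9 10 11 12 13 14 15
x[i]:  18 15  8  2 33  5 26  1  3 26  9  4 22 32 15
dp:     1  1  1  1  2  2  3  1  2  3  3  3  4  5  4
Maximum dp value is 5.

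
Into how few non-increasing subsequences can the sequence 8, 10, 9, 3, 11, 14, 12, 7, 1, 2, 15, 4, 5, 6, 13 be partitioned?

The minimum number of non-increasing subsequences covering a sequence equals the length of its longest strictly increasing subsequence.
LIS length is 6 (e.g. 1, 2, 4, 5, 6, 13), so 6 piles are needed.

6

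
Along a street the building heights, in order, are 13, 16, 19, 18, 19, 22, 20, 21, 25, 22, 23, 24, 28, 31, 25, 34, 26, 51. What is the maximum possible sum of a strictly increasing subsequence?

320

Let S[i] be the best sum of a strictly increasing subsequence ending at i:
i:       1   2   3   4   5   6   7   8   9  10  11  12  13  14  15  16  17  18
a[i]:   13  16  19  18  19  22  20  21  25  22  23  24  28  31  25  34  26  51
S:      13  29  48  47  66  88  86 107 132 129 152 176 204 235 201 269 227 320
Maximum is 320 (e.g. 13 + 16 + 18 + 19 + 20 + 21 + 22 + 23 + 24 + 28 + 31 + 34 + 51).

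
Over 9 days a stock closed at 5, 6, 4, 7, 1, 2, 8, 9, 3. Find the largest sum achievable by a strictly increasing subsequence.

35

Let S[i] be the best sum of a strictly increasing subsequence ending at i:
i:      1  2  3  4  5  6  7  8  9
a[i]:   5  6  4  7  1  2  8  9  3
S:      5 11  4 18  1  3 26 35  6
Maximum is 35 (e.g. 5 + 6 + 7 + 8 + 9).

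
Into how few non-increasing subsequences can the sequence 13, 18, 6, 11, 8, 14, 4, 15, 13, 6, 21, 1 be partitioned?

Place each on the leftmost legal pile:
13 → new pile 1 (tops now [13])
18 → new pile 2 (tops now [13, 18])
6 → pile 1 (tops now [6, 18])
11 → pile 2 (tops now [6, 11])
8 → pile 2 (tops now [6, 8])
14 → new pile 3 (tops now [6, 8, 14])
4 → pile 1 (tops now [4, 8, 14])
15 → new pile 4 (tops now [4, 8, 14, 15])
13 → pile 3 (tops now [4, 8, 13, 15])
6 → pile 2 (tops now [4, 6, 13, 15])
21 → new pile 5 (tops now [4, 6, 13, 15, 21])
1 → pile 1 (tops now [1, 6, 13, 15, 21])
Five piles.

5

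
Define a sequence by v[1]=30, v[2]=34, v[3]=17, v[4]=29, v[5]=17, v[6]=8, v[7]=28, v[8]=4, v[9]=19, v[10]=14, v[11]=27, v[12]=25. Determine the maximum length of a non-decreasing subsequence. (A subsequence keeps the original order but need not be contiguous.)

Let dp[i] be the length of the longest such subsequence ending at index i:
i:      1  2  3  4  5  6  7  8  9 10 11 12
v[i]:  30 34 17 29 17  8 28  4 19 14 27 25
dp:     1  2  1  2  2  1  3  1  3  2  4  4
Maximum dp value is 4.

4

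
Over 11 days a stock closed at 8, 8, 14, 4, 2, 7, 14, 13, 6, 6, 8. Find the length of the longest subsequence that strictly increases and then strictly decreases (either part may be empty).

inc[i] = longest strictly increasing subsequence ending at i; dec[i] = longest strictly decreasing subsequence starting at i:
i:      1  2  3  4  5  6  7  8  9 10 11
a[i]:   8  8 14  4  2  7 14 13  6  6  8
inc:    1  1  2  1  1  2  3  3  2  2  3
dec:    3  3  3  2  1  2  3  2  1  1  1
Best peak at i=7 (value 14): inc=3, dec=3, length 3+3−1 = 5.

5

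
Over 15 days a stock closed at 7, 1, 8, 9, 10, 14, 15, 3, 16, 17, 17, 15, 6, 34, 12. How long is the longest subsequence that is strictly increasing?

9

Let dp[i] be the length of the longest such subsequence ending at index i:
i:      1  2  3  4  5  6  7  8  9 10 11 12 13 14 15
a[i]:   7  1  8  9 10 14 15  3 16 17 17 15  6 34 12
dp:     1  1  2  3  4  5  6  2  7  8  8  6  3  9  5
Maximum dp value is 9.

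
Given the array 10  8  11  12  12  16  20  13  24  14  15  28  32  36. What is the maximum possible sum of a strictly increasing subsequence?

Let S[i] be the best sum of a strictly increasing subsequence ending at i:
i:       1   2   3   4   5   6   7   8   9  10  11  12  13  14
a[i]:   10   8  11  12  12  16  20  13  24  14  15  28  32  36
S:      10   8  21  33  33  49  69  46  93  60  75 121 153 189
Maximum is 189 (e.g. 10 + 11 + 12 + 16 + 20 + 24 + 28 + 32 + 36).

189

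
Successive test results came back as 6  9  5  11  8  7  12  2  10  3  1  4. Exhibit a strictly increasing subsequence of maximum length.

Patience tails give the LIS length; then backtrack through the dp parents:
6 → extends → [6]
9 → extends → [6, 9]
5 → replaces 6 → [5, 9]
11 → extends → [5, 9, 11]
8 → replaces 9 → [5, 8, 11]
7 → replaces 8 → [5, 7, 11]
12 → extends → [5, 7, 11, 12]
2 → replaces 5 → [2, 7, 11, 12]
10 → replaces 11 → [2, 7, 10, 12]
3 → replaces 7 → [2, 3, 10, 12]
1 → replaces 2 → [1, 3, 10, 12]
4 → replaces 10 → [1, 3, 4, 12]
Length 4; one witness is 6, 9, 11, 12.

6, 9, 11, 12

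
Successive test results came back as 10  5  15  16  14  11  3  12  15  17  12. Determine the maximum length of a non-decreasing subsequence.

5

Let dp[i] be the length of the longest such subsequence ending at index i:
i:      1  2  3  4  5  6  7  8  9 10 11
a[i]:  10  5 15 16 14 11  3 12 15 17 12
dp:     1  1  2  3  2  2  1  3  4  5  4
Maximum dp value is 5.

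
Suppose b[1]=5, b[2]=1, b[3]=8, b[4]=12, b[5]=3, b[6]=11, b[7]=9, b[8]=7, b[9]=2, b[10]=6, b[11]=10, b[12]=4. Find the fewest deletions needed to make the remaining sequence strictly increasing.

Fewest deletions = n − (longest strictly increasing subsequence).
i:      1  2  3  4  5  6  7  8  9 10 11 12
b[i]:   5  1  8 12  3 11  9  7  2  6 10  4
dp:     1  1  2  3  2  3  3  3  2  3  4  3
max dp = 4, so deletions = 12 − 4 = 8.

8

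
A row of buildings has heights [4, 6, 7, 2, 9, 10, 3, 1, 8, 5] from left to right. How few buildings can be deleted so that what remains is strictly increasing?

Fewest deletions = n − (longest strictly increasing subsequence).
Patience tails:
4 → extends → [4]
6 → extends → [4, 6]
7 → extends → [4, 6, 7]
2 → replaces 4 → [2, 6, 7]
9 → extends → [2, 6, 7, 9]
10 → extends → [2, 6, 7, 9, 10]
3 → replaces 6 → [2, 3, 7, 9, 10]
1 → replaces 2 → [1, 3, 7, 9, 10]
8 → replaces 9 → [1, 3, 7, 8, 10]
5 → replaces 7 → [1, 3, 5, 8, 10]
Longest strictly increasing subsequence has length 5, so deletions = 10 − 5 = 5.

5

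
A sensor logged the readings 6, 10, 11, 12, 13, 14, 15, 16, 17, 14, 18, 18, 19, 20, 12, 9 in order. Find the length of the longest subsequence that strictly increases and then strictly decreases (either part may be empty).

14

inc[i] = longest strictly increasing subsequence ending at i; dec[i] = longest strictly decreasing subsequence starting at i:
i:      1  2  3  4  5  6  7  8  9 10 11 12 13 14 15 16
a[i]:   6 10 11 12 13 14 15 16 17 14 18 18 19 20 12  9
inc:    1  2  3  4  5  6  7  8  9  6 10 10 11 12  4  2
dec:    1  2  2  2  3  3  4  4  4  3  3  3  3  3  2  1
Best peak at i=14 (value 20): inc=12, dec=3, length 12+3−1 = 14.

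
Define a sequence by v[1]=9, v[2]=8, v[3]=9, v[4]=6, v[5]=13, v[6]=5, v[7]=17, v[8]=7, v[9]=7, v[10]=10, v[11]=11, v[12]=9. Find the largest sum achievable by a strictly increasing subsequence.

47

Let S[i] be the best sum of a strictly increasing subsequence ending at i:
i:      1  2  3  4  5  6  7  8  9 10 11 12
v[i]:   9  8  9  6 13  5 17  7  7 10 11  9
S:      9  8 17  6 30  5 47 13 13 27 38 22
Maximum is 47 (e.g. 8 + 9 + 13 + 17).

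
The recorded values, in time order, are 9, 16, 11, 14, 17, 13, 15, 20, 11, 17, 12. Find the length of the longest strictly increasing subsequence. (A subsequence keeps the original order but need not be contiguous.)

5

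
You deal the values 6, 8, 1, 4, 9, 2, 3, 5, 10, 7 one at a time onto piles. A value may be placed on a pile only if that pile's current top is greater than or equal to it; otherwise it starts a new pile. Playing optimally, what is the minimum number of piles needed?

5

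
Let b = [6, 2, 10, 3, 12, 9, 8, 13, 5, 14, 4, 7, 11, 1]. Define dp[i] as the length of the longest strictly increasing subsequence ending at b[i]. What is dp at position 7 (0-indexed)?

dp[i] = 1 + max{dp[j] : j<i, b[j]<b[i]} (or 1 if no such j):
i:      0  1  2  3  4  5  6  7  8  9 10 11 12 13
b[i]:   6  2 10  3 12  9  8 13  5 14  4  7 11  1
dp:     1  1  2  2  3  3  3  4  3  5  3  4  5  1
At index 7 the value is 4.

4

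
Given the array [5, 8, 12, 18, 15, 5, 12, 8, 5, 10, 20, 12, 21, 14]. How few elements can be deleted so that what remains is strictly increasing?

8

Fewest deletions = n − (longest strictly increasing subsequence).
i:      1  2  3  4  5  6  7  8  9 10 11 12 13 14
a[i]:   5  8 12 18 15  5 12  8  5 10 20 12 21 14
dp:     1  2  3  4  4  1  3  2  1  3  5  4  6  5
max dp = 6, so deletions = 14 − 6 = 8.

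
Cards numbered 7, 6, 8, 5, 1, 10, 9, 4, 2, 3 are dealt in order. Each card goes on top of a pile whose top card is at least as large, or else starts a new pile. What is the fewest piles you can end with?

3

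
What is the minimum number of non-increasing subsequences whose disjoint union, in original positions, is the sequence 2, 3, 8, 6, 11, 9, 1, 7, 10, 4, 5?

The minimum number of non-increasing subsequences covering a sequence equals the length of its longest strictly increasing subsequence.
LIS length is 5 (e.g. 2, 3, 8, 9, 10), so 5 piles are needed.

5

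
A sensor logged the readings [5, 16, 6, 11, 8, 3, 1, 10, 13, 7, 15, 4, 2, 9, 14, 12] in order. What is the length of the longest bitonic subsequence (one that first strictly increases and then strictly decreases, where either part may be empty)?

8

inc[i] = longest strictly increasing subsequence ending at i; dec[i] = longest strictly decreasing subsequence starting at i:
i:      1  2  3  4  5  6  7  8  9 10 11 12 13 14 15 16
a[i]:   5 16  6 11  8  3  1 10 13  7 15  4  2  9 14 12
inc:    1  2  2  3  3  1  1  4  5  3  6  2  2  4  6  5
dec:    3  6  3  5  4  2  1  4  4  3  3  2  1  1  2  1
Best peak at i=9 (value 13): inc=5, dec=4, length 5+4−1 = 8.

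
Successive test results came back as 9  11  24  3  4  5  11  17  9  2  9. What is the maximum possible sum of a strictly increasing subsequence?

44

Let S[i] be the best sum of a strictly increasing subsequence ending at i:
i:      1  2  3  4  5  6  7  8  9 10 11
a[i]:   9 11 24  3  4  5 11 17  9  2  9
S:      9 20 44  3  7 12 23 40 21  2 21
Maximum is 44 (e.g. 9 + 11 + 24).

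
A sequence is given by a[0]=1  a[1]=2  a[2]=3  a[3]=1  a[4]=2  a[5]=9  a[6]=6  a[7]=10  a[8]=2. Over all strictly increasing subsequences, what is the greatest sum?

25

Let S[i] be the best sum of a strictly increasing subsequence ending at i:
i:      0  1  2  3  4  5  6  7  8
a[i]:   1  2  3  1  2  9  6 10  2
S:      1  3  6  1  3 15 12 25  3
Maximum is 25 (e.g. 1 + 2 + 3 + 9 + 10).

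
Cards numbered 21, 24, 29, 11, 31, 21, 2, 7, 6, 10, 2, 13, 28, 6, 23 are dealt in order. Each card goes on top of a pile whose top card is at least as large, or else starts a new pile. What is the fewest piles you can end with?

The minimum number of non-increasing subsequences covering a sequence equals the length of its longest strictly increasing subsequence.
LIS length is 5 (e.g. 2, 7, 10, 13, 28), so 5 piles are needed.

5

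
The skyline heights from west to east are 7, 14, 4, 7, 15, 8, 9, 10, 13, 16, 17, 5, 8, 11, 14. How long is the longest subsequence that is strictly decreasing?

3

Negate each value so 'decreasing' becomes 'increasing', then run patience tails on the negated sequence:
-7 → extends → [-7]
-14 → replaces -7 → [-14]
-4 → extends → [-14, -4]
-7 → replaces -4 → [-14, -7]
-15 → replaces -14 → [-15, -7]
-8 → replaces -7 → [-15, -8]
-9 → replaces -8 → [-15, -9]
-10 → replaces -9 → [-15, -10]
-13 → replaces -10 → [-15, -13]
-16 → replaces -15 → [-16, -13]
-17 → replaces -16 → [-17, -13]
-5 → extends → [-17, -13, -5]
-8 → replaces -5 → [-17, -13, -8]
-11 → replaces -8 → [-17, -13, -11]
-14 → replaces -13 → [-17, -14, -11]
Three tails, so the longest strictly decreasing subsequence of the original has length 3.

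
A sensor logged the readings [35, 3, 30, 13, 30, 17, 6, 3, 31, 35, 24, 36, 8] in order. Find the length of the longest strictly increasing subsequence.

Let dp[i] be the length of the longest such subsequence ending at index i:
i:      1  2  3  4  5  6  7  8  9 10 11 12 13
a[i]:  35  3 30 13 30 17  6  3 31 35 24 36  8
dp:     1  1  2  2  3  3  2  1  4  5  4  6  3
Maximum dp value is 6.

6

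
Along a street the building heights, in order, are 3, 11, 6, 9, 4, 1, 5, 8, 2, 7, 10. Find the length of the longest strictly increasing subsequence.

Track the smallest tail for each achievable length (strict):
3 → extends → [3]
11 → extends → [3, 11]
6 → replaces 11 → [3, 6]
9 → extends → [3, 6, 9]
4 → replaces 6 → [3, 4, 9]
1 → replaces 3 → [1, 4, 9]
5 → replaces 9 → [1, 4, 5]
8 → extends → [1, 4, 5, 8]
2 → replaces 4 → [1, 2, 5, 8]
7 → replaces 8 → [1, 2, 5, 7]
10 → extends → [1, 2, 5, 7, 10]
Five tails, so the longest strictly increasing subsequence has length 5 (e.g. 3, 4, 5, 8, 10).

5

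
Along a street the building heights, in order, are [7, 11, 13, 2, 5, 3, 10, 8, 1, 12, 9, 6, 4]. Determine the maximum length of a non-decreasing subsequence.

4

Track the smallest tail for each achievable length (allowing ties):
7 → extends → [7]
11 → extends → [7, 11]
13 → extends → [7, 11, 13]
2 → replaces 7 → [2, 11, 13]
5 → replaces 11 → [2, 5, 13]
3 → replaces 5 → [2, 3, 13]
10 → replaces 13 → [2, 3, 10]
8 → replaces 10 → [2, 3, 8]
1 → replaces 2 → [1, 3, 8]
12 → extends → [1, 3, 8, 12]
9 → replaces 12 → [1, 3, 8, 9]
6 → replaces 8 → [1, 3, 6, 9]
4 → replaces 6 → [1, 3, 4, 9]
Four tails, so the longest non-decreasing subsequence has length 4 (e.g. 2, 5, 10, 12).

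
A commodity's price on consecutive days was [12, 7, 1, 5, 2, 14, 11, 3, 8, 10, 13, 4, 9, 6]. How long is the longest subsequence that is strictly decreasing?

Negate each value so 'decreasing' becomes 'increasing', then run patience tails on the negated sequence:
-12 → extends → [-12]
-7 → extends → [-12, -7]
-1 → extends → [-12, -7, -1]
-5 → replaces -1 → [-12, -7, -5]
-2 → extends → [-12, -7, -5, -2]
-14 → replaces -12 → [-14, -7, -5, -2]
-11 → replaces -7 → [-14, -11, -5, -2]
-3 → replaces -2 → [-14, -11, -5, -3]
-8 → replaces -5 → [-14, -11, -8, -3]
-10 → replaces -8 → [-14, -11, -10, -3]
-13 → replaces -11 → [-14, -13, -10, -3]
-4 → replaces -3 → [-14, -13, -10, -4]
-9 → replaces -4 → [-14, -13, -10, -9]
-6 → extends → [-14, -13, -10, -9, -6]
Five tails, so the longest strictly decreasing subsequence of the original has length 5.

5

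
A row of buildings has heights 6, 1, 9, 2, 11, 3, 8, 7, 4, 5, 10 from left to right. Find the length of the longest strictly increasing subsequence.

6

Track the smallest tail for each achievable length (strict):
6 → extends → [6]
1 → replaces 6 → [1]
9 → extends → [1, 9]
2 → replaces 9 → [1, 2]
11 → extends → [1, 2, 11]
3 → replaces 11 → [1, 2, 3]
8 → extends → [1, 2, 3, 8]
7 → replaces 8 → [1, 2, 3, 7]
4 → replaces 7 → [1, 2, 3, 4]
5 → extends → [1, 2, 3, 4, 5]
10 → extends → [1, 2, 3, 4, 5, 10]
Six tails, so the longest strictly increasing subsequence has length 6 (e.g. 1, 2, 3, 4, 5, 10).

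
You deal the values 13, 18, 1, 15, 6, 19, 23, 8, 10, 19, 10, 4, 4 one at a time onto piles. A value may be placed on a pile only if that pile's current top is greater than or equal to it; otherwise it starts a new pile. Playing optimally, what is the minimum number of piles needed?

5

The minimum number of non-increasing subsequences covering a sequence equals the length of its longest strictly increasing subsequence.
LIS length is 5 (e.g. 1, 6, 8, 10, 19), so 5 piles are needed.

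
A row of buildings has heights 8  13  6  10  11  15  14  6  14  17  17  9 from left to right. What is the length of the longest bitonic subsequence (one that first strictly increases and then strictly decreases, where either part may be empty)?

inc[i] = longest strictly increasing subsequence ending at i; dec[i] = longest strictly decreasing subsequence starting at i:
i:      1  2  3  4  5  6  7  8  9 10 11 12
a[i]:   8 13  6 10 11 15 14  6 14 17 17  9
inc:    1  2  1  2  3  4  4  1  4  5  5  2
dec:    2  3  1  2  2  3  2  1  2  2  2  1
Best peak at i=6 (value 15): inc=4, dec=3, length 4+3−1 = 6.

6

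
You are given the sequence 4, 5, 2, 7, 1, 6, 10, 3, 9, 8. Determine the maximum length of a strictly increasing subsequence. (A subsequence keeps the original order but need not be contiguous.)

4

Let dp[i] be the length of the longest such subsequence ending at index i:
i:      1  2  3  4  5  6  7  8  9 10
a[i]:   4  5  2  7  1  6 10  3  9  8
dp:     1  2  1  3  1  3  4  2  4  4
Maximum dp value is 4.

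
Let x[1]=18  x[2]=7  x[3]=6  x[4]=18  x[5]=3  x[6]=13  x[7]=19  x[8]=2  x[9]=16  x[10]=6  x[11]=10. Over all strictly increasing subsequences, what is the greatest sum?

Let S[i] be the best sum of a strictly increasing subsequence ending at i:
i:      1  2  3  4  5  6  7  8  9 10 11
x[i]:  18  7  6 18  3 13 19  2 16  6 10
S:     18  7  6 25  3 20 44  2 36  9 19
Maximum is 44 (e.g. 7 + 18 + 19).

44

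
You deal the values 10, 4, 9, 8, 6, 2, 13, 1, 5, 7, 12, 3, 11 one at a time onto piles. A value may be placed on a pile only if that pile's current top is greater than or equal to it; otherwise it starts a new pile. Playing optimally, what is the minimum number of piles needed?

Place each on the leftmost legal pile:
10 → new pile 1 (tops now [10])
4 → pile 1 (tops now [4])
9 → new pile 2 (tops now [4, 9])
8 → pile 2 (tops now [4, 8])
6 → pile 2 (tops now [4, 6])
2 → pile 1 (tops now [2, 6])
13 → new pile 3 (tops now [2, 6, 13])
1 → pile 1 (tops now [1, 6, 13])
5 → pile 2 (tops now [1, 5, 13])
7 → pile 3 (tops now [1, 5, 7])
12 → new pile 4 (tops now [1, 5, 7, 12])
3 → pile 2 (tops now [1, 3, 7, 12])
11 → pile 4 (tops now [1, 3, 7, 11])
Four piles.

4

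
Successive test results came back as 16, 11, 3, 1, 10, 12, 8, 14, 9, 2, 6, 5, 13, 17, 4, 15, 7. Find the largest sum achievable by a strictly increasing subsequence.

Let S[i] be the best sum of a strictly increasing subsequence ending at i:
i:      1  2  3  4  5  6  7  8  9 10 11 12 13 14 15 16 17
a[i]:  16 11  3  1 10 12  8 14  9  2  6  5 13 17  4 15  7
S:     16 11  3  1 13 25 11 39 20  3  9  8 38 56  7 54 16
Maximum is 56 (e.g. 3 + 10 + 12 + 14 + 17).

56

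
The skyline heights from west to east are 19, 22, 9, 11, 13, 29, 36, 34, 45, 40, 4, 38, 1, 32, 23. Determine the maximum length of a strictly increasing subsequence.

6

Track the smallest tail for each achievable length (strict):
19 → extends → [19]
22 → extends → [19, 22]
9 → replaces 19 → [9, 22]
11 → replaces 22 → [9, 11]
13 → extends → [9, 11, 13]
29 → extends → [9, 11, 13, 29]
36 → extends → [9, 11, 13, 29, 36]
34 → replaces 36 → [9, 11, 13, 29, 34]
45 → extends → [9, 11, 13, 29, 34, 45]
40 → replaces 45 → [9, 11, 13, 29, 34, 40]
4 → replaces 9 → [4, 11, 13, 29, 34, 40]
38 → replaces 40 → [4, 11, 13, 29, 34, 38]
1 → replaces 4 → [1, 11, 13, 29, 34, 38]
32 → replaces 34 → [1, 11, 13, 29, 32, 38]
23 → replaces 29 → [1, 11, 13, 23, 32, 38]
Six tails, so the longest strictly increasing subsequence has length 6 (e.g. 9, 11, 13, 29, 36, 45).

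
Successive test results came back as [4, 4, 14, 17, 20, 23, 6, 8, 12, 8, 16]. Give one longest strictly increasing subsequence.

Patience tails give the LIS length; then backtrack through the dp parents:
4 → extends → [4]
4 → already a tail → [4]
14 → extends → [4, 14]
17 → extends → [4, 14, 17]
20 → extends → [4, 14, 17, 20]
23 → extends → [4, 14, 17, 20, 23]
6 → replaces 14 → [4, 6, 17, 20, 23]
8 → replaces 17 → [4, 6, 8, 20, 23]
12 → replaces 20 → [4, 6, 8, 12, 23]
8 → already a tail → [4, 6, 8, 12, 23]
16 → replaces 23 → [4, 6, 8, 12, 16]
Length 5; one witness is 4, 14, 17, 20, 23.

4, 14, 17, 20, 23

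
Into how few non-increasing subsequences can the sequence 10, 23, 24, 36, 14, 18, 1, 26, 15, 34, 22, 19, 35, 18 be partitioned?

Place each on the leftmost legal pile:
10 → new pile 1 (tops now [10])
23 → new pile 2 (tops now [10, 23])
24 → new pile 3 (tops now [10, 23, 24])
36 → new pile 4 (tops now [10, 23, 24, 36])
14 → pile 2 (tops now [10, 14, 24, 36])
18 → pile 3 (tops now [10, 14, 18, 36])
1 → pile 1 (tops now [1, 14, 18, 36])
26 → pile 4 (tops now [1, 14, 18, 26])
15 → pile 3 (tops now [1, 14, 15, 26])
34 → new pile 5 (tops now [1, 14, 15, 26, 34])
22 → pile 4 (tops now [1, 14, 15, 22, 34])
19 → pile 4 (tops now [1, 14, 15, 19, 34])
35 → new pile 6 (tops now [1, 14, 15, 19, 34, 35])
18 → pile 4 (tops now [1, 14, 15, 18, 34, 35])
Six piles.

6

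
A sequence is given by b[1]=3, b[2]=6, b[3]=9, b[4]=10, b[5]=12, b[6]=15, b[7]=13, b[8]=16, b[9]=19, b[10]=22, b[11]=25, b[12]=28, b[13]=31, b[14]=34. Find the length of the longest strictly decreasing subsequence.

2

Negate each value so 'decreasing' becomes 'increasing', then run patience tails on the negated sequence:
-3 → extends → [-3]
-6 → replaces -3 → [-6]
-9 → replaces -6 → [-9]
-10 → replaces -9 → [-10]
-12 → replaces -10 → [-12]
-15 → replaces -12 → [-15]
-13 → extends → [-15, -13]
-16 → replaces -15 → [-16, -13]
-19 → replaces -16 → [-19, -13]
-22 → replaces -19 → [-22, -13]
-25 → replaces -22 → [-25, -13]
-28 → replaces -25 → [-28, -13]
-31 → replaces -28 → [-31, -13]
-34 → replaces -31 → [-34, -13]
Two tails, so the longest strictly decreasing subsequence of the original has length 2.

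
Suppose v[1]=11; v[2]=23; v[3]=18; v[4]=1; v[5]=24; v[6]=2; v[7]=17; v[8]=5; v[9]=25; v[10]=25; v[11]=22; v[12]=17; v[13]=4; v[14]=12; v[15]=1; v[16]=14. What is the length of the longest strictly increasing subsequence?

Track the smallest tail for each achievable length (strict):
11 → extends → [11]
23 → extends → [11, 23]
18 → replaces 23 → [11, 18]
1 → replaces 11 → [1, 18]
24 → extends → [1, 18, 24]
2 → replaces 18 → [1, 2, 24]
17 → replaces 24 → [1, 2, 17]
5 → replaces 17 → [1, 2, 5]
25 → extends → [1, 2, 5, 25]
25 → already a tail → [1, 2, 5, 25]
22 → replaces 25 → [1, 2, 5, 22]
17 → replaces 22 → [1, 2, 5, 17]
4 → replaces 5 → [1, 2, 4, 17]
12 → replaces 17 → [1, 2, 4, 12]
1 → already a tail → [1, 2, 4, 12]
14 → extends → [1, 2, 4, 12, 14]
Five tails, so the longest strictly increasing subsequence has length 5 (e.g. 1, 2, 5, 12, 14).

5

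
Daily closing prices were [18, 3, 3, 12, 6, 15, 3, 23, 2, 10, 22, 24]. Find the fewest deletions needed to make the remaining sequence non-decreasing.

6

Fewest deletions = n − (longest non-decreasing subsequence).
Patience tails:
18 → extends → [18]
3 → replaces 18 → [3]
3 → extends → [3, 3]
12 → extends → [3, 3, 12]
6 → replaces 12 → [3, 3, 6]
15 → extends → [3, 3, 6, 15]
3 → replaces 6 → [3, 3, 3, 15]
23 → extends → [3, 3, 3, 15, 23]
2 → replaces 3 → [2, 3, 3, 15, 23]
10 → replaces 15 → [2, 3, 3, 10, 23]
22 → replaces 23 → [2, 3, 3, 10, 22]
24 → extends → [2, 3, 3, 10, 22, 24]
Longest non-decreasing subsequence has length 6, so deletions = 12 − 6 = 6.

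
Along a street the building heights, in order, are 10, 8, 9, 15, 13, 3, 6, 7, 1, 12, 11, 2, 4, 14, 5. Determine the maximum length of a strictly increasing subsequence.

Let dp[i] be the length of the longest such subsequence ending at index i:
i:      1  2  3  4  5  6  7  8  9 10 11 12 13 14 15
a[i]:  10  8  9 15 13  3  6  7  1 12 11  2  4 14  5
dp:     1  1  2  3  3  1  2  3  1  4  4  2  3  5  4
Maximum dp value is 5.

5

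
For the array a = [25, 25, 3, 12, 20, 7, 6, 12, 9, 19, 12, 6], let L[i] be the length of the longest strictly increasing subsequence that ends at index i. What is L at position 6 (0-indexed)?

dp[i] = 1 + max{dp[j] : j<i, a[j]<a[i]} (or 1 if no such j):
i:      0  1  2  3  4  5  6  7  8  9 10 11
a[i]:  25 25  3 12 20  7  6 12  9 19 12  6
dp:     1  1  1  2  3  2  2  3  3  4  4  2
At index 6 the value is 2.

2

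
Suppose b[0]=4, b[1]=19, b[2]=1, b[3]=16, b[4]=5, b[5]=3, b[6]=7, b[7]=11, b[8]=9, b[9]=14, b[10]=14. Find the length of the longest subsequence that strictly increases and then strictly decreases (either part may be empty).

inc[i] = longest strictly increasing subsequence ending at i; dec[i] = longest strictly decreasing subsequence starting at i:
i:      0  1  2  3  4  5  6  7  8  9 10
b[i]:   4 19  1 16  5  3  7 11  9 14 14
inc:    1  2  1  2  2  2  3  4  4  5  5
dec:    2  4  1  3  2  1  1  2  1  1  1
Best peak at i=1 (value 19): inc=2, dec=4, length 2+4−1 = 5.

5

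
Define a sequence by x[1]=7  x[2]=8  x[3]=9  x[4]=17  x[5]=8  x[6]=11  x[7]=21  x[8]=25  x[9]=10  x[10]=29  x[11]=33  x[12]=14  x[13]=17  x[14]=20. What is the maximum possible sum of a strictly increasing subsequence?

Let S[i] be the best sum of a strictly increasing subsequence ending at i:
i:       1   2   3   4   5   6   7   8   9  10  11  12  13  14
x[i]:    7   8   9  17   8  11  21  25  10  29  33  14  17  20
S:       7  15  24  41  15  35  62  87  34 116 149  49  66  86
Maximum is 149 (e.g. 7 + 8 + 9 + 17 + 21 + 25 + 29 + 33).

149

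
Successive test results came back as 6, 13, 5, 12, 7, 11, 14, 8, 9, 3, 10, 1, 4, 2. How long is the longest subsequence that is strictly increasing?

5

Let dp[i] be the length of the longest such subsequence ending at index i:
i:      1  2  3  4  5  6  7  8  9 10 11 12 13 14
a[i]:   6 13  5 12  7 11 14  8  9  3 10  1  4  2
dp:     1  2  1  2  2  3  4  3  4  1  5  1  2  2
Maximum dp value is 5.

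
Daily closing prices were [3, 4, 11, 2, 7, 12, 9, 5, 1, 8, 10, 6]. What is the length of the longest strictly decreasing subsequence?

4

Let dp[i] be the longest strictly decreasing subsequence ending at i:
i:      1  2  3  4  5  6  7  8  9 10 11 12
a[i]:   3  4 11  2  7 12  9  5  1  8 10  6
dp:     1  1  1  2  2  1  2  3  4  3  2  4
Maximum is 4.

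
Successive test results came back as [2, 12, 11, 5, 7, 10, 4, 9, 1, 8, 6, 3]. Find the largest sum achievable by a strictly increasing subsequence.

24

Let S[i] be the best sum of a strictly increasing subsequence ending at i:
i:      1  2  3  4  5  6  7  8  9 10 11 12
a[i]:   2 12 11  5  7 10  4  9  1  8  6  3
S:      2 14 13  7 14 24  6 23  1 22 13  5
Maximum is 24 (e.g. 2 + 5 + 7 + 10).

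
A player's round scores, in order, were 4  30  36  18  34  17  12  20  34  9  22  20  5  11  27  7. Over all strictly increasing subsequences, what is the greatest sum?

91

Let S[i] be the best sum of a strictly increasing subsequence ending at i:
i:      1  2  3  4  5  6  7  8  9 10 11 12 13 14 15 16
a[i]:   4 30 36 18 34 17 12 20 34  9 22 20  5 11 27  7
S:      4 34 70 22 68 21 16 42 76 13 64 42  9 24 91 16
Maximum is 91 (e.g. 4 + 18 + 20 + 22 + 27).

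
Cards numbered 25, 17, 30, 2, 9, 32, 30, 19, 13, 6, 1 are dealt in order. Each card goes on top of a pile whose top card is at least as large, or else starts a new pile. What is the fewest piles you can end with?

3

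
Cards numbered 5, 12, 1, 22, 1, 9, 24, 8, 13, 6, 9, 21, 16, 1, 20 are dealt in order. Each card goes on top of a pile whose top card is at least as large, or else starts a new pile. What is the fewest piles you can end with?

5

Place each on the leftmost legal pile:
5 → new pile 1 (tops now [5])
12 → new pile 2 (tops now [5, 12])
1 → pile 1 (tops now [1, 12])
22 → new pile 3 (tops now [1, 12, 22])
1 → pile 1 (tops now [1, 12, 22])
9 → pile 2 (tops now [1, 9, 22])
24 → new pile 4 (tops now [1, 9, 22, 24])
8 → pile 2 (tops now [1, 8, 22, 24])
13 → pile 3 (tops now [1, 8, 13, 24])
6 → pile 2 (tops now [1, 6, 13, 24])
9 → pile 3 (tops now [1, 6, 9, 24])
21 → pile 4 (tops now [1, 6, 9, 21])
16 → pile 4 (tops now [1, 6, 9, 16])
1 → pile 1 (tops now [1, 6, 9, 16])
20 → new pile 5 (tops now [1, 6, 9, 16, 20])
Five piles.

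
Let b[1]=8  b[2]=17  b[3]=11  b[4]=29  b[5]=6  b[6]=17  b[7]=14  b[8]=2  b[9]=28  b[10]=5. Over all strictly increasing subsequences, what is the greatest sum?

Let S[i] be the best sum of a strictly increasing subsequence ending at i:
i:      1  2  3  4  5  6  7  8  9 10
b[i]:   8 17 11 29  6 17 14  2 28  5
S:      8 25 19 54  6 36 33  2 64  7
Maximum is 64 (e.g. 8 + 11 + 17 + 28).

64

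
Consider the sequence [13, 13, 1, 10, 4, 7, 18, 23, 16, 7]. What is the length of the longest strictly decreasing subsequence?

Let dp[i] be the longest strictly decreasing subsequence ending at i:
i:      1  2  3  4  5  6  7  8  9 10
a[i]:  13 13  1 10  4  7 18 23 16  7
dp:     1  1  2  2  3  3  1  1  2  3
Maximum is 3.

3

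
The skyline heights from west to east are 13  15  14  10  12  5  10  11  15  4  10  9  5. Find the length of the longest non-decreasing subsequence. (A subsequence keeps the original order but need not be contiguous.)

4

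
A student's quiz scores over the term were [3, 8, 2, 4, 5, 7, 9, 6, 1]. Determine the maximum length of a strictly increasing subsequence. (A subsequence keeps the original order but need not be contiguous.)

5

Let dp[i] be the length of the longest such subsequence ending at index i:
i:     1 2 3 4 5 6 7 8 9
a[i]:  3 8 2 4 5 7 9 6 1
dp:    1 2 1 2 3 4 5 4 1
Maximum dp value is 5.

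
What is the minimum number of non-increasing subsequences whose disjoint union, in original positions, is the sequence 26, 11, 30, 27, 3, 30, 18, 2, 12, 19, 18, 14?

3

Place each on the leftmost legal pile:
26 → new pile 1 (tops now [26])
11 → pile 1 (tops now [11])
30 → new pile 2 (tops now [11, 30])
27 → pile 2 (tops now [11, 27])
3 → pile 1 (tops now [3, 27])
30 → new pile 3 (tops now [3, 27, 30])
18 → pile 2 (tops now [3, 18, 30])
2 → pile 1 (tops now [2, 18, 30])
12 → pile 2 (tops now [2, 12, 30])
19 → pile 3 (tops now [2, 12, 19])
18 → pile 3 (tops now [2, 12, 18])
14 → pile 3 (tops now [2, 12, 14])
Three piles.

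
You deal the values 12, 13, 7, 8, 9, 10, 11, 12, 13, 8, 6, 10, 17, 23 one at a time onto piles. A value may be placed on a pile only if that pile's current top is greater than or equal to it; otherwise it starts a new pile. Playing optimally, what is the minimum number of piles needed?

9

Place each on the leftmost legal pile:
12 → new pile 1 (tops now [12])
13 → new pile 2 (tops now [12, 13])
7 → pile 1 (tops now [7, 13])
8 → pile 2 (tops now [7, 8])
9 → new pile 3 (tops now [7, 8, 9])
10 → new pile 4 (tops now [7, 8, 9, 10])
11 → new pile 5 (tops now [7, 8, 9, 10, 11])
12 → new pile 6 (tops now [7, 8, 9, 10, 11, 12])
13 → new pile 7 (tops now [7, 8, 9, 10, 11, 12, 13])
8 → pile 2 (tops now [7, 8, 9, 10, 11, 12, 13])
6 → pile 1 (tops now [6, 8, 9, 10, 11, 12, 13])
10 → pile 4 (tops now [6, 8, 9, 10, 11, 12, 13])
17 → new pile 8 (tops now [6, 8, 9, 10, 11, 12, 13, 17])
23 → new pile 9 (tops now [6, 8, 9, 10, 11, 12, 13, 17, 23])
Nine piles.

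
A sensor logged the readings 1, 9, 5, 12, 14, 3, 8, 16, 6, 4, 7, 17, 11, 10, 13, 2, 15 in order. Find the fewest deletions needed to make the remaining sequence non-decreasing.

10

Fewest deletions = n − (longest non-decreasing subsequence).
Patience tails:
1 → extends → [1]
9 → extends → [1, 9]
5 → replaces 9 → [1, 5]
12 → extends → [1, 5, 12]
14 → extends → [1, 5, 12, 14]
3 → replaces 5 → [1, 3, 12, 14]
8 → replaces 12 → [1, 3, 8, 14]
16 → extends → [1, 3, 8, 14, 16]
6 → replaces 8 → [1, 3, 6, 14, 16]
4 → replaces 6 → [1, 3, 4, 14, 16]
7 → replaces 14 → [1, 3, 4, 7, 16]
17 → extends → [1, 3, 4, 7, 16, 17]
11 → replaces 16 → [1, 3, 4, 7, 11, 17]
10 → replaces 11 → [1, 3, 4, 7, 10, 17]
13 → replaces 17 → [1, 3, 4, 7, 10, 13]
2 → replaces 3 → [1, 2, 4, 7, 10, 13]
15 → extends → [1, 2, 4, 7, 10, 13, 15]
Longest non-decreasing subsequence has length 7, so deletions = 17 − 7 = 10.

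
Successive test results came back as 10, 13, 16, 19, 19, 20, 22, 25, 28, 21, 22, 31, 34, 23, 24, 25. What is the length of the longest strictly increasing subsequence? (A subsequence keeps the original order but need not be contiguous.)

10

Let dp[i] be the length of the longest such subsequence ending at index i:
i:      1  2  3  4  5  6  7  8  9 10 11 12 13 14 15 16
a[i]:  10 13 16 19 19 20 22 25 28 21 22 31 34 23 24 25
dp:     1  2  3  4  4  5  6  7  8  6  7  9 10  8  9 10
Maximum dp value is 10.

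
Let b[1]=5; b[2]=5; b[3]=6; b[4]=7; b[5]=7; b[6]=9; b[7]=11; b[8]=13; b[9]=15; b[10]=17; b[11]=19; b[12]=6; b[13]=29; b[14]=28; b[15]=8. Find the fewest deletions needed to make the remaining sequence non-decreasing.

Fewest deletions = n − (longest non-decreasing subsequence).
Patience tails:
5 → extends → [5]
5 → extends → [5, 5]
6 → extends → [5, 5, 6]
7 → extends → [5, 5, 6, 7]
7 → extends → [5, 5, 6, 7, 7]
9 → extends → [5, 5, 6, 7, 7, 9]
11 → extends → [5, 5, 6, 7, 7, 9, 11]
13 → extends → [5, 5, 6, 7, 7, 9, 11, 13]
15 → extends → [5, 5, 6, 7, 7, 9, 11, 13, 15]
17 → extends → [5, 5, 6, 7, 7, 9, 11, 13, 15, 17]
19 → extends → [5, 5, 6, 7, 7, 9, 11, 13, 15, 17, 19]
6 → replaces 7 → [5, 5, 6, 6, 7, 9, 11, 13, 15, 17, 19]
29 → extends → [5, 5, 6, 6, 7, 9, 11, 13, 15, 17, 19, 29]
28 → replaces 29 → [5, 5, 6, 6, 7, 9, 11, 13, 15, 17, 19, 28]
8 → replaces 9 → [5, 5, 6, 6, 7, 8, 11, 13, 15, 17, 19, 28]
Longest non-decreasing subsequence has length 12, so deletions = 15 − 12 = 3.

3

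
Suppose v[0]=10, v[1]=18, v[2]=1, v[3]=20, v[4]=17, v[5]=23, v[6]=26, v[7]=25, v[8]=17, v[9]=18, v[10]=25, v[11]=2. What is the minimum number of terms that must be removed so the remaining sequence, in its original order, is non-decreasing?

Fewest deletions = n − (longest non-decreasing subsequence).
Patience tails:
10 → extends → [10]
18 → extends → [10, 18]
1 → replaces 10 → [1, 18]
20 → extends → [1, 18, 20]
17 → replaces 18 → [1, 17, 20]
23 → extends → [1, 17, 20, 23]
26 → extends → [1, 17, 20, 23, 26]
25 → replaces 26 → [1, 17, 20, 23, 25]
17 → replaces 20 → [1, 17, 17, 23, 25]
18 → replaces 23 → [1, 17, 17, 18, 25]
25 → extends → [1, 17, 17, 18, 25, 25]
2 → replaces 17 → [1, 2, 17, 18, 25, 25]
Longest non-decreasing subsequence has length 6, so deletions = 12 − 6 = 6.

6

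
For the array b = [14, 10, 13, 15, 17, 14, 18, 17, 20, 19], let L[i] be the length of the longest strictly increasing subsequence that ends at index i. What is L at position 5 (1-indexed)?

4

dp[i] = 1 + max{dp[j] : j<i, b[j]<b[i]} (or 1 if no such j):
i:      1  2  3  4  5  6  7  8  9 10
b[i]:  14 10 13 15 17 14 18 17 20 19
dp:     1  1  2  3  4  3  5  4  6  6
At index 5 the value is 4.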